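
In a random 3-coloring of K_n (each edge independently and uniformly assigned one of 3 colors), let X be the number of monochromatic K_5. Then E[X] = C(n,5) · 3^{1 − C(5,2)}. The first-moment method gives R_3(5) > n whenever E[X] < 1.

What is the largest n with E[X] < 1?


We need C(n, 5) · 3^{1 − 10} < 1, i.e. C(n, 5) < 3^{10 − 1} = 19683.
Check values of n near the boundary:
  n = 14: C(14, 5) = 2002; 2002 < 19683? YES
  n = 15: C(15, 5) = 3003; 3003 < 19683? YES
  n = 16: C(16, 5) = 4368; 4368 < 19683? YES
  n = 17: C(17, 5) = 6188; 6188 < 19683? YES
  n = 18: C(18, 5) = 8568; 8568 < 19683? YES
  n = 19: C(19, 5) = 11628; 11628 < 19683? YES
  n = 20: C(20, 5) = 15504; 15504 < 19683? YES
  n = 21: C(21, 5) = 20349; 20349 < 19683? NO
The largest n with C(n, 5) < 19683 is n = 20 (where E[X] = 5168/6561 ≈ 0.78768). Hence R_3(5) > 20, i.e. R_3(5) ≥ 21.

Largest n = 20; hence R_3(5) > 20.


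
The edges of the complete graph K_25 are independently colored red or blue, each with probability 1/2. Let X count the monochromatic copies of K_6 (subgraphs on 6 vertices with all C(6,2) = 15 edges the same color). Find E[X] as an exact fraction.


Let X = Σ_S X_S over the C(25, 6) = 177100 subsets S of size 6, where X_S = 1 if the K_6 on S is monochromatic.
For a fixed S, the K_6 on S has C(6, 2) = 15 edges. P[all 15 edges red] = (1/2)^15, and likewise for blue, so P[monochromatic] = 2·(1/2)^15 = 2^{1 − 15} = 1/16384.
By linearity of expectation: E[X] = C(25, 6) · 2^{1 − 15} = 177100 · 1/16384 = 44275/4096.
Numerically: E[X] ≈ 10.80933.

E[X] = C(25,6)·2^(1−C(6,2)) = 44275/4096 ≈ 10.80933.


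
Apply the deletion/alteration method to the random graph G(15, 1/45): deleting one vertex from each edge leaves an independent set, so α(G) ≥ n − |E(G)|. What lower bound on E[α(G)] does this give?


E[|E(G)|] = C(15, 2)·p = 105 · (1/45) = 7/3.
E[α(G)] ≥ n − E[|E(G)|] = 15 − 7/3 = 38/3.
Numerically: ≈ 12.667.
(This is only a lower bound; the true E[α(G)] may be larger.)

E[α(G)] ≥ 38/3 ≈ 12.667.


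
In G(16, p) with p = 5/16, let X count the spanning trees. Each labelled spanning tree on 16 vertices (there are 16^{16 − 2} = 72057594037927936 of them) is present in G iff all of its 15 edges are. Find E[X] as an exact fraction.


K_16 has 16^{16 − 2} = 72057594037927936 labelled spanning trees.
For each such spanning tree H, let X_H = 1 if all 15 edges of H are present in G. Then P[X_H = 1] = p^{15} = (5/16)^{15} = 30517578125/1152921504606846976.
By linearity: E[X] = Σ_H E[X_H] = 72057594037927936 · p^{15} = 72057594037927936 · 30517578125/1152921504606846976 = 30517578125/16.
Numerically: E[X] ≈ 1.907e+09.

E[X] = 72057594037927936 · (5/16)^{15} = 30517578125/16 ≈ 1.907e+09.


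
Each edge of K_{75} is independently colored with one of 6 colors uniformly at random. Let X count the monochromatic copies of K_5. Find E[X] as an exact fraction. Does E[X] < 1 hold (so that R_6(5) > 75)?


E[X] = C(75, 5) · 6^{1 − 10} = 17259390 · 6^{−9} = 17259390/10077696.
As a reduced fraction: E[X] = 958855/559872 ≈ 1.7126325.
Is E[X] < 1? NO.
Since E[X] ≥ 1, the first-moment bound is inconclusive at n = 75; it does NOT by itself certify R_6(5) > 75.

E[X] = 958855/559872 ≈ 1.7126325; E[X] ≥ 1; first-moment method inconclusive here.


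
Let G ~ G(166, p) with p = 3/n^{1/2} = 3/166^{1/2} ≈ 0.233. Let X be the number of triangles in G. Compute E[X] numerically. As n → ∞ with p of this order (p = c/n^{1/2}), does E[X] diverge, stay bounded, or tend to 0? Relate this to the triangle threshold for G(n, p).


Number of potential triangles: C(166, 3) = 748660.
Each occurs with probability p³ ≈ (0.233)³ ≈ 1.26241e-02.
By linearity: E[X] = C(166, 3)·p³ ≈ 748660 · 1.26241e-02 ≈ 9451.185.
Since α = 1/2 < 1, p = c/n^{1/2} ≫ 1/n is above the triangle threshold p ~ 1/n. Asymptotically E[X] ~ (c³/6)·n^{3(1−α)} = (3³/6)·n^{1.5} → ∞; triangles are abundant w.h.p.

E[X] ≈ 9451.185; in regime p = Θ(1/n^{1/2}) E[X] diverges (above the triangle threshold p ~ 1/n).


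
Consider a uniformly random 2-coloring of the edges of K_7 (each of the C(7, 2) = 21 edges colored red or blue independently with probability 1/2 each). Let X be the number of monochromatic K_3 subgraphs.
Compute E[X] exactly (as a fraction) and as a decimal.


Let X = Σ_S X_S over the C(7, 3) = 35 subsets S of size 3, where X_S = 1 if the K_3 on S is monochromatic.
For a fixed S, the K_3 on S has C(3, 2) = 3 edges. P[all 3 edges red] = (1/2)^3, and likewise for blue, so P[monochromatic] = 2·(1/2)^3 = 2^{1 − 3} = 1/4.
By linearity: E[X] = C(7, 3) · 2^{1 − 3} = 35 · 1/4 = 35/4.
Numerically: E[X] ≈ 8.750.

E[X] = C(7,3)·2^(1−C(3,2)) = 35/4 ≈ 8.750.


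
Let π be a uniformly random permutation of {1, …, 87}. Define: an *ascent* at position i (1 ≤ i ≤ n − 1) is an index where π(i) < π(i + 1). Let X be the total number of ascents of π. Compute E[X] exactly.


Write X = Σ X_I over i = 1, …, 86, with X_I the indicator of one ascent.
There are 86 indicators.
For each fixed i, the pair (π(i), π(i+1)) is a uniformly random ordered pair of distinct values from {1, …, 87}; by symmetry P[π(i) < π(i+1)] = 1/2.
By linearity: E[X] = 86 · (1/2) = (87 − 1) · (1/2) = 43 ≈ 43.000.

E[X] = 43 = 43.000.


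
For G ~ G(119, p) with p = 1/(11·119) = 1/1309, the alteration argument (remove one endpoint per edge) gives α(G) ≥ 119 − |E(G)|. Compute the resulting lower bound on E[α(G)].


E[|E(G)|] = C(119, 2)·p = 7021 · (1/1309) = 59/11.
E[α(G)] ≥ n − E[|E(G)|] = 119 − 59/11 = 1250/11.
Numerically: ≈ 113.636.
(This is only a lower bound; the true E[α(G)] may be larger.)

E[α(G)] ≥ 1250/11 ≈ 113.636.


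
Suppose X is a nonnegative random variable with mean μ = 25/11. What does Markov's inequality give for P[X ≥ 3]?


μ = E[X] = 25/11, a = 3.
Markov: P[X ≥ 3] ≤ μ/a = (25/11)/3 = 25/33.
Numerically: ≈ 0.758.
(Since a = 3 > μ = 2.273, the bound 25/33 is < 1 and informative.)

P[X ≥ 3] ≤ 25/33 ≈ 0.758.


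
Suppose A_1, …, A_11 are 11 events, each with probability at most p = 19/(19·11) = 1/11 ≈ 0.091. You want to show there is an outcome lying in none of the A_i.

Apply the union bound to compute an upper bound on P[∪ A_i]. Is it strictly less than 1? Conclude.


Union bound: P[∪_{i=1}^{11} A_i] ≤ Σ_i P[A_i] ≤ 11·p = 11·(1/11) = 1.
Numerically: 1 ≈ 1.000.
Is 1 < 1? NO.
Since the bound 1 is ≥ 1, the union bound is uninformative here; it does NOT by itself certify existence.

11·p = 1 ≈ 1.000; existence NOT certified by the union bound.


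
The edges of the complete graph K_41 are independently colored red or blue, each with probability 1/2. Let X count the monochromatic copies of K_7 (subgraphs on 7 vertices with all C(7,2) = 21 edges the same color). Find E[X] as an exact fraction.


Let X = Σ_S X_S over the C(41, 7) = 22481940 subsets S of size 7, where X_S = 1 if the K_7 on S is monochromatic.
For a fixed S, the K_7 on S has C(7, 2) = 21 edges. P[all 21 edges red] = (1/2)^21, and likewise for blue, so P[monochromatic] = 2·(1/2)^21 = 2^{1 − 21} = 1/1048576.
By linearity of expectation: E[X] = C(41, 7) · 2^{1 − 21} = 22481940 · 1/1048576 = 5620485/262144.
Numerically: E[X] ≈ 21.440449.

E[X] = C(41,7)·2^(1−C(7,2)) = 5620485/262144 ≈ 21.440449.


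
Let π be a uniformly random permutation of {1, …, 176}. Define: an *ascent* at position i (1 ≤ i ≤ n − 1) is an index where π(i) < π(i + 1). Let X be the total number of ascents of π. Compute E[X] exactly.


Write X = Σ X_I over i = 1, …, 175, with X_I the indicator of one ascent.
There are 175 indicators.
For each fixed i, the pair (π(i), π(i+1)) is a uniformly random ordered pair of distinct values from {1, …, 176}; by symmetry P[π(i) < π(i+1)] = 1/2.
By linearity: E[X] = 175 · (1/2) = (176 − 1) · (1/2) = 175/2 ≈ 87.500000.

E[X] = 175/2 = 87.500000.


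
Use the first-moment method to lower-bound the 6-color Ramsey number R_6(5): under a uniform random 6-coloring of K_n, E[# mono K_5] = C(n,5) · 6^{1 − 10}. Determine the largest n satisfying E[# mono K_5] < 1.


We need C(n, 5) · 6^{1 − 10} < 1, i.e. C(n, 5) < 6^{10 − 1} = 10077696.
Check values of n near the boundary:
  n = 62: C(62, 5) = 6471002; 6471002 < 10077696? YES
  n = 63: C(63, 5) = 7028847; 7028847 < 10077696? YES
  n = 64: C(64, 5) = 7624512; 7624512 < 10077696? YES
  n = 65: C(65, 5) = 8259888; 8259888 < 10077696? YES
  n = 66: C(66, 5) = 8936928; 8936928 < 10077696? YES
  n = 67: C(67, 5) = 9657648; 9657648 < 10077696? YES
  n = 68: C(68, 5) = 10424128; 10424128 < 10077696? NO
  n = 69: C(69, 5) = 11238513; 11238513 < 10077696? NO
  n = 70: C(70, 5) = 12103014; 12103014 < 10077696? NO
The largest n with C(n, 5) < 10077696 is n = 67 (where E[X] = 67067/69984 ≈ 0.9583). Hence R_6(5) > 67, i.e. R_6(5) ≥ 68.

Largest n = 67; hence R_6(5) > 67.


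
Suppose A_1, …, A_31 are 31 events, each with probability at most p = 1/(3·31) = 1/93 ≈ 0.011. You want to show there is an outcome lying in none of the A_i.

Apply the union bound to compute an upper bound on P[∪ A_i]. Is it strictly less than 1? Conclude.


Union bound: P[∪_{i=1}^{31} A_i] ≤ Σ_i P[A_i] ≤ 31·p = 31·(1/93) = 1/3.
Numerically: 1/3 ≈ 0.333.
Is 1/3 < 1? YES.
Since P[∪ A_i] ≤ 1/3 < 1, the complement has P[∩ A_i^c] ≥ 1 − 1/3 = 2/3 > 0, so some outcome avoids every A_i.

31·p = 1/3 ≈ 0.333; existence CERTIFIED by the union bound.


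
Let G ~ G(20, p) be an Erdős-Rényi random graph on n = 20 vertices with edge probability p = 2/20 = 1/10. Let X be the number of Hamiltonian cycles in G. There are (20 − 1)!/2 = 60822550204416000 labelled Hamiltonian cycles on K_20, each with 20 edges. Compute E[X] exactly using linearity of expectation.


K_20 has (20 − 1)!/2 = 60822550204416000 labelled Hamiltonian cycles.
For each such Hamiltonian cycle H, let X_H = 1 if all 20 edges of H are present in G. Then P[X_H = 1] = p^{20} = (1/10)^{20} = 1/100000000000000000000.
By linearity: E[X] = Σ_H E[X_H] = 60822550204416000 · p^{20} = 60822550204416000 · 1/100000000000000000000 = 14849255421/24414062500000.
Numerically: E[X] ≈ 0.000608.

E[X] = 60822550204416000 · (1/10)^{20} = 14849255421/24414062500000 ≈ 0.000608.


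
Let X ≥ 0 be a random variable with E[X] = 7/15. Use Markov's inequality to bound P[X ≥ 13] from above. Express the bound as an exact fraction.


μ = E[X] = 7/15, a = 13.
Markov: P[X ≥ 13] ≤ μ/a = (7/15)/13 = 7/195.
Numerically: ≈ 0.035897.
(Since a = 13 > μ = 0.466667, the bound 7/195 is < 1 and informative.)

P[X ≥ 13] ≤ 7/195 ≈ 0.035897.


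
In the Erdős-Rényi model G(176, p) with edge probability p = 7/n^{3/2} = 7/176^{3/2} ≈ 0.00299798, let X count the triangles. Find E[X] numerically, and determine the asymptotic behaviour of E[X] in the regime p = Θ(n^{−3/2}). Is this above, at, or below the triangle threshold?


Number of potential triangles: C(176, 3) = 893200.
Each occurs with probability p³ ≈ (0.00299798)³ ≈ 2.69455539e-08.
By linearity: E[X] = C(176, 3)·p³ ≈ 893200 · 2.69455539e-08 ≈ 0.024068.
Since α = 3/2 > 1, p = c/n^{3/2} = o(1/n) is below the triangle threshold p ~ 1/n. Asymptotically E[X] ~ (c³/6)·n^{3(1−α)} = (7³/6)·n^{-1.5} → 0, so by Markov's inequality G has no triangles w.h.p.

E[X] ≈ 0.024068; in regime p = Θ(1/n^{3/2}) E[X] tends to 0 (below the triangle threshold p ~ 1/n).


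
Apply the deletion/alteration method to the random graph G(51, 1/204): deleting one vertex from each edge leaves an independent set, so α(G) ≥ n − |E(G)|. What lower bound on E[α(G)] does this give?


E[|E(G)|] = C(51, 2)·p = 1275 · (1/204) = 25/4.
E[α(G)] ≥ n − E[|E(G)|] = 51 − 25/4 = 179/4.
Numerically: ≈ 44.7500.
(This is only a lower bound; the true E[α(G)] may be larger.)

E[α(G)] ≥ 179/4 ≈ 44.7500.


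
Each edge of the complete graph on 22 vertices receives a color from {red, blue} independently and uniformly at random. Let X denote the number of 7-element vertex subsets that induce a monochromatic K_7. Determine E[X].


Let X = Σ_S X_S over the C(22, 7) = 170544 subsets S of size 7, where X_S = 1 if the K_7 on S is monochromatic.
For a fixed S, the K_7 on S has C(7, 2) = 21 edges. P[all 21 edges red] = (1/2)^21, and likewise for blue, so P[monochromatic] = 2·(1/2)^21 = 2^{1 − 21} = 1/1048576.
By linearity: E[X] = C(22, 7) · 2^{1 − 21} = 170544 · 1/1048576 = 10659/65536.
Numerically: E[X] ≈ 0.16264.

E[X] = C(22,7)·2^(1−C(7,2)) = 10659/65536 ≈ 0.16264.


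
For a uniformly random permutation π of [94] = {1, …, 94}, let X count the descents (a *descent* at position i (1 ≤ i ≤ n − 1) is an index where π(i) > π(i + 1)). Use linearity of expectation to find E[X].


Write X = Σ X_I over i = 1, …, 93, with X_I the indicator of one descent.
There are 93 indicators.
For each fixed i, the pair (π(i), π(i+1)) is a uniformly random ordered pair of distinct values from {1, …, 94}; by symmetry P[π(i) > π(i+1)] = 1/2.
By linearity: E[X] = 93 · (1/2) = (94 − 1) · (1/2) = 93/2 ≈ 46.5000.

E[X] = 93/2 = 46.5000.


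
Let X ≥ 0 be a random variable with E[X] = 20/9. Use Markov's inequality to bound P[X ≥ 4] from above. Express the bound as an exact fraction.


μ = E[X] = 20/9, a = 4.
Markov: P[X ≥ 4] ≤ μ/a = (20/9)/4 = 5/9.
Numerically: ≈ 0.556.
(Since a = 4 > μ = 2.222, the bound 5/9 is < 1 and informative.)

P[X ≥ 4] ≤ 5/9 ≈ 0.556.


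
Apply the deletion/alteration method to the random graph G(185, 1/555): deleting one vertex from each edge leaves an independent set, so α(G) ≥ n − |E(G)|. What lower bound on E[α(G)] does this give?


E[|E(G)|] = C(185, 2)·p = 17020 · (1/555) = 92/3.
E[α(G)] ≥ n − E[|E(G)|] = 185 − 92/3 = 463/3.
Numerically: ≈ 154.333333.
(This is only a lower bound; the true E[α(G)] may be larger.)

E[α(G)] ≥ 463/3 ≈ 154.333333.


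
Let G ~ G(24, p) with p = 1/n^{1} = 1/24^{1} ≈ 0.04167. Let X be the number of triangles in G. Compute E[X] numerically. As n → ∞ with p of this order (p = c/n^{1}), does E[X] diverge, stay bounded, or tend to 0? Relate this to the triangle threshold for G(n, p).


Number of potential triangles: C(24, 3) = 2024.
Each occurs with probability p³ ≈ (0.04167)³ ≈ 7.233796e-05.
By linearity: E[X] = C(24, 3)·p³ ≈ 2024 · 7.233796e-05 ≈ 0.1464.
Here α = 1, so p = 1/n is exactly at the triangle threshold p ~ 1/n. Asymptotically E[X] → c³/6 = 1³/6 = 1/6 ≈ 0.1667, a bounded constant. In this regime the triangle count is asymptotically Poisson(c³/6).

E[X] ≈ 0.1464; in regime p = Θ(1/n^{1}) E[X] stays bounded (at the triangle threshold p ~ 1/n).


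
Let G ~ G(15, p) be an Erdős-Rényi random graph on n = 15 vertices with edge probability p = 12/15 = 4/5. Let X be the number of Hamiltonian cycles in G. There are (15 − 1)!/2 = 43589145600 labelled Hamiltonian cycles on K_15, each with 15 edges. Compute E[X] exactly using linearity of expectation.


K_15 has (15 − 1)!/2 = 43589145600 labelled Hamiltonian cycles.
For each such Hamiltonian cycle H, let X_H = 1 if all 15 edges of H are present in G. Then P[X_H = 1] = p^{15} = (4/5)^{15} = 1073741824/30517578125.
By linearity: E[X] = Σ_H E[X_H] = 43589145600 · p^{15} = 43589145600 · 1073741824/30517578125 = 1872139548125822976/1220703125.
Numerically: E[X] ≈ 1.53366e+09.

E[X] = 43589145600 · (4/5)^{15} = 1872139548125822976/1220703125 ≈ 1.53366e+09.


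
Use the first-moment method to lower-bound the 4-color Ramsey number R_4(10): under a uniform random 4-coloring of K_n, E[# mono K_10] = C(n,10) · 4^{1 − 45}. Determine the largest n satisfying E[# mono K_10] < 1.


We need C(n, 10) · 4^{1 − 45} < 1, i.e. C(n, 10) < 4^{45 − 1} = 309485009821345068724781056.
Check values of n near the boundary:
  n = 2019: C(2019, 10) = 303322949179835278009229628; 303322949179835278009229628 < 309485009821345068724781056? YES
  n = 2020: C(2020, 10) = 304832018578739931133653656; 304832018578739931133653656 < 309485009821345068724781056? YES
  n = 2021: C(2021, 10) = 306347841644770462864800616; 306347841644770462864800616 < 309485009821345068724781056? YES
  n = 2022: C(2022, 10) = 307870445231474093395937796; 307870445231474093395937796 < 309485009821345068724781056? YES
  n = 2023: C(2023, 10) = 309399856285778485315440716; 309399856285778485315440716 < 309485009821345068724781056? YES
  n = 2024: C(2024, 10) = 310936101848269937576192656; 310936101848269937576192656 < 309485009821345068724781056? NO
  n = 2025: C(2025, 10) = 312479209053472269772600560; 312479209053472269772600560 < 309485009821345068724781056? NO
The largest n with C(n, 10) < 309485009821345068724781056 is n = 2023 (where E[X] = 77349964071444621328860179/77371252455336267181195264 ≈ 1.000). Hence R_4(10) > 2023, i.e. R_4(10) ≥ 2024.

Largest n = 2023; hence R_4(10) > 2023.


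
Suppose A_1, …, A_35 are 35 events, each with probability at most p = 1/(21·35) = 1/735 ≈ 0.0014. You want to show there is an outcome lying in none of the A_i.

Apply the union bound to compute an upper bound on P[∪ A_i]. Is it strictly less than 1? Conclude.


Union bound: P[∪_{i=1}^{35} A_i] ≤ Σ_i P[A_i] ≤ 35·p = 35·(1/735) = 1/21.
Numerically: 1/21 ≈ 0.0476.
Is 1/21 < 1? YES.
Since P[∪ A_i] ≤ 1/21 < 1, the complement has P[∩ A_i^c] ≥ 1 − 1/21 = 20/21 > 0, so some outcome avoids every A_i.

35·p = 1/21 ≈ 0.0476; existence CERTIFIED by the union bound.


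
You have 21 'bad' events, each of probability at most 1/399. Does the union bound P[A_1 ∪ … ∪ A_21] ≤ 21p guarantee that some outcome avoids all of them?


Union bound: P[∪_{i=1}^{21} A_i] ≤ Σ_i P[A_i] ≤ 21·p = 21·(1/399) = 1/19.
Numerically: 1/19 ≈ 0.0526316.
Is 1/19 < 1? YES.
Since P[∪ A_i] ≤ 1/19 < 1, the complement has P[∩ A_i^c] ≥ 1 − 1/19 = 18/19 > 0, so some outcome avoids every A_i.

21·p = 1/19 ≈ 0.0526316; existence CERTIFIED by the union bound.


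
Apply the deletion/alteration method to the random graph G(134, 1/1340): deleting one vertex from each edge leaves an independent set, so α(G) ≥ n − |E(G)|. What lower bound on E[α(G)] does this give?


E[|E(G)|] = C(134, 2)·p = 8911 · (1/1340) = 133/20.
E[α(G)] ≥ n − E[|E(G)|] = 134 − 133/20 = 2547/20.
Numerically: ≈ 127.3500.
(This is only a lower bound; the true E[α(G)] may be larger.)

E[α(G)] ≥ 2547/20 ≈ 127.3500.


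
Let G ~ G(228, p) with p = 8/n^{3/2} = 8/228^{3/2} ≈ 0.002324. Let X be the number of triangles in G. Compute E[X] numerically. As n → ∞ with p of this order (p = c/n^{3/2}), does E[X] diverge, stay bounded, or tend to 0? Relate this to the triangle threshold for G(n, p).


Number of potential triangles: C(228, 3) = 1949476.
Each occurs with probability p³ ≈ (0.002324)³ ≈ 1.254767e-08.
By linearity: E[X] = C(228, 3)·p³ ≈ 1949476 · 1.254767e-08 ≈ 0.0245.
Since α = 3/2 > 1, p = c/n^{3/2} = o(1/n) is below the triangle threshold p ~ 1/n. Asymptotically E[X] ~ (c³/6)·n^{3(1−α)} = (8³/6)·n^{-1.5} → 0, so by Markov's inequality G has no triangles w.h.p.

E[X] ≈ 0.0245; in regime p = Θ(1/n^{3/2}) E[X] tends to 0 (below the triangle threshold p ~ 1/n).


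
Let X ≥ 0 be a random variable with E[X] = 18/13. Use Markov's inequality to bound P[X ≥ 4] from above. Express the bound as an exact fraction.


μ = E[X] = 18/13, a = 4.
Markov: P[X ≥ 4] ≤ μ/a = (18/13)/4 = 9/26.
Numerically: ≈ 0.34615.
(Since a = 4 > μ = 1.38462, the bound 9/26 is < 1 and informative.)

P[X ≥ 4] ≤ 9/26 ≈ 0.34615.


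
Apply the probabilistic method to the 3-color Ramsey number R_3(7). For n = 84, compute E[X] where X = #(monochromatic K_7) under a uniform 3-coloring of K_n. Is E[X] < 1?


E[X] = C(84, 7) · 3^{1 − 21} = 4529365776 · 3^{−20} = 4529365776/3486784401.
As a reduced fraction: E[X] = 55918096/43046721 ≈ 1.299009.
Is E[X] < 1? NO.
Since E[X] ≥ 1, the first-moment bound is inconclusive at n = 84; it does NOT by itself certify R_3(7) > 84.

E[X] = 55918096/43046721 ≈ 1.299009; E[X] ≥ 1; first-moment method inconclusive here.


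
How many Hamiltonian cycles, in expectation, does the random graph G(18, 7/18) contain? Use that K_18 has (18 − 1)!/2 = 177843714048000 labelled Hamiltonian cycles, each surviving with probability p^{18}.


K_18 has (18 − 1)!/2 = 177843714048000 labelled Hamiltonian cycles.
For each such Hamiltonian cycle H, let X_H = 1 if all 18 edges of H are present in G. Then P[X_H = 1] = p^{18} = (7/18)^{18} = 1628413597910449/39346408075296537575424.
By linearity: E[X] = Σ_H E[X_H] = 177843714048000 · p^{18} = 177843714048000 · 1628413597910449/39346408075296537575424 = 24246874921186846803875/3294258113514384.
Numerically: E[X] ≈ 7.3603e+06.

E[X] = 177843714048000 · (7/18)^{18} = 24246874921186846803875/3294258113514384 ≈ 7.3603e+06.


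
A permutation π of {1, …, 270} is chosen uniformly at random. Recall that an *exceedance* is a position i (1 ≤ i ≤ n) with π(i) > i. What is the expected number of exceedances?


Write X = Σ_{i=1}^{270} X_i, where X_i = 1_{π(i) > i}.
For each fixed i, π(i) is uniform over {1, …, 270} (marginal of a uniform permutation), so P[π(i) > i] = (n − i)/n. Summing: Σ_{i=1}^{270} (n − i)/n = (0 + 1 + … + 269)/270 = 270(270 − 1)/(2·270) = (270 − 1)/2.
Hence E[X] = Σ_{i=1}^{270} (270 − i)/270 = 269/2 ≈ 134.500.

E[X] = 269/2 = 134.500.


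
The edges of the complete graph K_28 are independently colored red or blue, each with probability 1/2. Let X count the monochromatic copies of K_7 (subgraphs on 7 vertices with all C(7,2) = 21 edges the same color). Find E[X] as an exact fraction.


Let X = Σ_S X_S over the C(28, 7) = 1184040 subsets S of size 7, where X_S = 1 if the K_7 on S is monochromatic.
For a fixed S, the K_7 on S has C(7, 2) = 21 edges. P[all 21 edges red] = (1/2)^21, and likewise for blue, so P[monochromatic] = 2·(1/2)^21 = 2^{1 − 21} = 1/1048576.
Summing: E[X] = C(28, 7) · 2^{1 − 21} = 1184040 · 1/1048576 = 148005/131072.
Numerically: E[X] ≈ 1.129189.

E[X] = C(28,7)·2^(1−C(7,2)) = 148005/131072 ≈ 1.129189.


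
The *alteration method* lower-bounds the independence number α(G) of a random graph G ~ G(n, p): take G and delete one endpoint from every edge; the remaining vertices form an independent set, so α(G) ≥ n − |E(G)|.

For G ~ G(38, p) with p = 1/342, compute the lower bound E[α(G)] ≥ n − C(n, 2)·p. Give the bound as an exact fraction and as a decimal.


E[|E(G)|] = C(38, 2)·p = 703 · (1/342) = 37/18.
E[α(G)] ≥ n − E[|E(G)|] = 38 − 37/18 = 647/18.
Numerically: ≈ 35.9444.
(This is only a lower bound; the true E[α(G)] may be larger.)

E[α(G)] ≥ 647/18 ≈ 35.9444.


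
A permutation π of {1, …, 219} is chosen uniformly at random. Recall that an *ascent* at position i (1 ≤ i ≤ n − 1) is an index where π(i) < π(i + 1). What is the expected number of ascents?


Write X = Σ X_I over i = 1, …, 218, with X_I the indicator of one ascent.
There are 218 indicators.
For each fixed i, the pair (π(i), π(i+1)) is a uniformly random ordered pair of distinct values from {1, …, 219}; by symmetry P[π(i) < π(i+1)] = 1/2.
By linearity: E[X] = 218 · (1/2) = (219 − 1) · (1/2) = 109 ≈ 109.0000.

E[X] = 109 = 109.0000.


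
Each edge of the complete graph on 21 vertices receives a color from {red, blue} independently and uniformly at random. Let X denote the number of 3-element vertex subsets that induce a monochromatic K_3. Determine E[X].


Let X = Σ_S X_S over the C(21, 3) = 1330 subsets S of size 3, where X_S = 1 if the K_3 on S is monochromatic.
For a fixed S, the K_3 on S has C(3, 2) = 3 edges. P[all 3 edges red] = (1/2)^3, and likewise for blue, so P[monochromatic] = 2·(1/2)^3 = 2^{1 − 3} = 1/4.
By linearity: E[X] = C(21, 3) · 2^{1 − 3} = 1330 · 1/4 = 665/2.
Numerically: E[X] ≈ 332.5000.

E[X] = C(21,3)·2^(1−C(3,2)) = 665/2 ≈ 332.5000.


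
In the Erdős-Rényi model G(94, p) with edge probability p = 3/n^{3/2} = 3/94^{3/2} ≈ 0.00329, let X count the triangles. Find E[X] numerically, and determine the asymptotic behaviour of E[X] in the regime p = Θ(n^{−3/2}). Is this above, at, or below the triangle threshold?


Number of potential triangles: C(94, 3) = 134044.
Each occurs with probability p³ ≈ (0.00329)³ ≈ 3.56688e-08.
By linearity: E[X] = C(94, 3)·p³ ≈ 134044 · 3.56688e-08 ≈ 0.005.
Since α = 3/2 > 1, p = c/n^{3/2} = o(1/n) is below the triangle threshold p ~ 1/n. Asymptotically E[X] ~ (c³/6)·n^{3(1−α)} = (3³/6)·n^{-1.5} → 0, so by Markov's inequality G has no triangles w.h.p.

E[X] ≈ 0.005; in regime p = Θ(1/n^{3/2}) E[X] tends to 0 (below the triangle threshold p ~ 1/n).


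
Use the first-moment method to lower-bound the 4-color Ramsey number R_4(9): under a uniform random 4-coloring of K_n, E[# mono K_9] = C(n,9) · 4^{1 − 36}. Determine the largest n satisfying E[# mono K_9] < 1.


We need C(n, 9) · 4^{1 − 36} < 1, i.e. C(n, 9) < 4^{36 − 1} = 1180591620717411303424.
Check values of n near the boundary:
  n = 908: C(908, 9) = 1111058428637338083100; 1111058428637338083100 < 1180591620717411303424? YES
  n = 909: C(909, 9) = 1122169012923711463931; 1122169012923711463931 < 1180591620717411303424? YES
  n = 910: C(910, 9) = 1133378248346922788210; 1133378248346922788210 < 1180591620717411303424? YES
  n = 911: C(911, 9) = 1144686900492291197405; 1144686900492291197405 < 1180591620717411303424? YES
  n = 912: C(912, 9) = 1156095740032081475120; 1156095740032081475120 < 1180591620717411303424? YES
  n = 913: C(913, 9) = 1167605542753639808390; 1167605542753639808390 < 1180591620717411303424? YES
  n = 914: C(914, 9) = 1179217089587653905932; 1179217089587653905932 < 1180591620717411303424? YES
  n = 915: C(915, 9) = 1190931166636537885130; 1190931166636537885130 < 1180591620717411303424? NO
The largest n with C(n, 9) < 1180591620717411303424 is n = 914 (where E[X] = 294804272396913476483/295147905179352825856 ≈ 0.9988). Hence R_4(9) > 914, i.e. R_4(9) ≥ 915.

Largest n = 914; hence R_4(9) > 914.


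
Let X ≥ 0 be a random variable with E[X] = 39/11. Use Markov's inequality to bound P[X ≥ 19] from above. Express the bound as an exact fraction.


μ = E[X] = 39/11, a = 19.
Markov: P[X ≥ 19] ≤ μ/a = (39/11)/19 = 39/209.
Numerically: ≈ 0.186603.
(Since a = 19 > μ = 3.545455, the bound 39/209 is < 1 and informative.)

P[X ≥ 19] ≤ 39/209 ≈ 0.186603.


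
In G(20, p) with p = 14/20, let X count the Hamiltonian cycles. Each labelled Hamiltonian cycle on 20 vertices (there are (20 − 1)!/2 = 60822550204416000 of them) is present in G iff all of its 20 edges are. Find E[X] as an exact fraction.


K_20 has (20 − 1)!/2 = 60822550204416000 labelled Hamiltonian cycles.
For each such Hamiltonian cycle H, let X_H = 1 if all 20 edges of H are present in G. Then P[X_H = 1] = p^{20} = (7/10)^{20} = 79792266297612001/100000000000000000000.
By linearity of expectation: E[X] = Σ_H E[X_H] = 60822550204416000 · p^{20} = 60822550204416000 · 79792266297612001/100000000000000000000 = 1184855742873690605203907421/24414062500000.
Numerically: E[X] ≈ 4.85317e+13.

E[X] = 60822550204416000 · (7/10)^{20} = 1184855742873690605203907421/24414062500000 ≈ 4.85317e+13.


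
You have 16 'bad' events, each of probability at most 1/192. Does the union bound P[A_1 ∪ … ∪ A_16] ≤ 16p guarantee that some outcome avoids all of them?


Union bound: P[∪_{i=1}^{16} A_i] ≤ Σ_i P[A_i] ≤ 16·p = 16·(1/192) = 1/12.
Numerically: 1/12 ≈ 0.083333.
Is 1/12 < 1? YES.
Since P[∪ A_i] ≤ 1/12 < 1, the complement has P[∩ A_i^c] ≥ 1 − 1/12 = 11/12 > 0, so some outcome avoids every A_i.

16·p = 1/12 ≈ 0.083333; existence CERTIFIED by the union bound.


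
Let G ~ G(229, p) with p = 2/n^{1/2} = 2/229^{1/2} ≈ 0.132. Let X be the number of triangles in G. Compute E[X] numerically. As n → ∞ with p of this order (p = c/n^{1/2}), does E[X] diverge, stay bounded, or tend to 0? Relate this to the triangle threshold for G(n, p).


Number of potential triangles: C(229, 3) = 1975354.
Each occurs with probability p³ ≈ (0.132)³ ≈ 2.30854e-03.
By linearity: E[X] = C(229, 3)·p³ ≈ 1975354 · 2.30854e-03 ≈ 4560.177.
Since α = 1/2 < 1, p = c/n^{1/2} ≫ 1/n is above the triangle threshold p ~ 1/n. Asymptotically E[X] ~ (c³/6)·n^{3(1−α)} = (2³/6)·n^{1.5} → ∞; triangles are abundant w.h.p.

E[X] ≈ 4560.177; in regime p = Θ(1/n^{1/2}) E[X] diverges (above the triangle threshold p ~ 1/n).


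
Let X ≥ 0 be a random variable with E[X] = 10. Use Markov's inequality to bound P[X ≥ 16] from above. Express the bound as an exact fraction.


μ = E[X] = 10, a = 16.
Markov: P[X ≥ 16] ≤ μ/a = (10)/16 = 5/8.
Numerically: ≈ 0.6250.
(Since a = 16 > μ = 10.0000, the bound 5/8 is < 1 and informative.)

P[X ≥ 16] ≤ 5/8 ≈ 0.6250.


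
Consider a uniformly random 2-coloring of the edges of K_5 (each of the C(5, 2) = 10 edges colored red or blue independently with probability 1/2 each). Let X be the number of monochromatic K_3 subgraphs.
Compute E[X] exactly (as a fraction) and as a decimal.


Let X = Σ_S X_S over the C(5, 3) = 10 subsets S of size 3, where X_S = 1 if the K_3 on S is monochromatic.
For a fixed S, the K_3 on S has C(3, 2) = 3 edges. P[all 3 edges red] = (1/2)^3, and likewise for blue, so P[monochromatic] = 2·(1/2)^3 = 2^{1 − 3} = 1/4.
By linearity of expectation: E[X] = C(5, 3) · 2^{1 − 3} = 10 · 1/4 = 5/2.
Numerically: E[X] ≈ 2.50000.

E[X] = C(5,3)·2^(1−C(3,2)) = 5/2 ≈ 2.50000.


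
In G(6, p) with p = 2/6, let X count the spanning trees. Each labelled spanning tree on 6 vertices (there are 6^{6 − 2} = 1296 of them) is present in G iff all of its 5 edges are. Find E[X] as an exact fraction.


K_6 has 6^{6 − 2} = 1296 labelled spanning trees.
For each such spanning tree H, let X_H = 1 if all 5 edges of H are present in G. Then P[X_H = 1] = p^{5} = (1/3)^{5} = 1/243.
By linearity: E[X] = Σ_H E[X_H] = 1296 · p^{5} = 1296 · 1/243 = 16/3.
Numerically: E[X] ≈ 5.33.

E[X] = 1296 · (1/3)^{5} = 16/3 ≈ 5.33.


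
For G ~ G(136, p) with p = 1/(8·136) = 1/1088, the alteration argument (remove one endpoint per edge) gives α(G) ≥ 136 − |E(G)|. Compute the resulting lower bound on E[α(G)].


E[|E(G)|] = C(136, 2)·p = 9180 · (1/1088) = 135/16.
E[α(G)] ≥ n − E[|E(G)|] = 136 − 135/16 = 2041/16.
Numerically: ≈ 127.56250.
(This is only a lower bound; the true E[α(G)] may be larger.)

E[α(G)] ≥ 2041/16 ≈ 127.56250.


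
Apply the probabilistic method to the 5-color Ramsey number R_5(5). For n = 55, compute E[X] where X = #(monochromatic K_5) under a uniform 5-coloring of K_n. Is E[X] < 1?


E[X] = C(55, 5) · 5^{1 − 10} = 3478761 · 5^{−9} = 3478761/1953125.
As a reduced fraction: E[X] = 3478761/1953125 ≈ 1.78113.
Is E[X] < 1? NO.
Since E[X] ≥ 1, the first-moment bound is inconclusive at n = 55; it does NOT by itself certify R_5(5) > 55.

E[X] = 3478761/1953125 ≈ 1.78113; E[X] ≥ 1; first-moment method inconclusive here.


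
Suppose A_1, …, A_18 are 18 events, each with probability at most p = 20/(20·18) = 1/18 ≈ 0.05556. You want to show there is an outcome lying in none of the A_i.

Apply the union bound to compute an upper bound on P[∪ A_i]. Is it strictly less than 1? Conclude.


Union bound: P[∪_{i=1}^{18} A_i] ≤ Σ_i P[A_i] ≤ 18·p = 18·(1/18) = 1.
Numerically: 1 ≈ 1.00000.
Is 1 < 1? NO.
Since the bound 1 is ≥ 1, the union bound is uninformative here; it does NOT by itself certify existence.

18·p = 1 ≈ 1.00000; existence NOT certified by the union bound.


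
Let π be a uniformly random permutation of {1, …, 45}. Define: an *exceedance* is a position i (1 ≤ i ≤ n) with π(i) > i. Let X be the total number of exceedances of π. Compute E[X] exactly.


Write X = Σ_{i=1}^{45} X_i, where X_i = 1_{π(i) > i}.
For each fixed i, π(i) is uniform over {1, …, 45} (marginal of a uniform permutation), so P[π(i) > i] = (n − i)/n. Summing: Σ_{i=1}^{45} (n − i)/n = (0 + 1 + … + 44)/45 = 45(45 − 1)/(2·45) = (45 − 1)/2.
Hence E[X] = Σ_{i=1}^{45} (45 − i)/45 = 22 ≈ 22.000.

E[X] = 22 = 22.000.


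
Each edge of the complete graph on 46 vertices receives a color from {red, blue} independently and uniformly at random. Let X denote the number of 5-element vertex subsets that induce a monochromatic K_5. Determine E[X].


Let X = Σ_S X_S over the C(46, 5) = 1370754 subsets S of size 5, where X_S = 1 if the K_5 on S is monochromatic.
For a fixed S, the K_5 on S has C(5, 2) = 10 edges. P[all 10 edges red] = (1/2)^10, and likewise for blue, so P[monochromatic] = 2·(1/2)^10 = 2^{1 − 10} = 1/512.
By linearity of expectation: E[X] = C(46, 5) · 2^{1 − 10} = 1370754 · 1/512 = 685377/256.
Numerically: E[X] ≈ 2677.253906.

E[X] = C(46,5)·2^(1−C(5,2)) = 685377/256 ≈ 2677.253906.


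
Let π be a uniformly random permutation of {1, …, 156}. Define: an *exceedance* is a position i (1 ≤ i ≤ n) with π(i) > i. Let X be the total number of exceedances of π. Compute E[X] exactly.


Write X = Σ_{i=1}^{156} X_i, where X_i = 1_{π(i) > i}.
For each fixed i, π(i) is uniform over {1, …, 156} (marginal of a uniform permutation), so P[π(i) > i] = (n − i)/n. Summing: Σ_{i=1}^{156} (n − i)/n = (0 + 1 + … + 155)/156 = 156(156 − 1)/(2·156) = (156 − 1)/2.
Hence E[X] = Σ_{i=1}^{156} (156 − i)/156 = 155/2 ≈ 77.500.

E[X] = 155/2 = 77.500.


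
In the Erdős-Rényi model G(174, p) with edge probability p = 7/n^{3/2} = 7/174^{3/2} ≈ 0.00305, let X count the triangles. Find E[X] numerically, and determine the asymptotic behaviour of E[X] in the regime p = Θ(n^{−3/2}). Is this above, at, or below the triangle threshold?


Number of potential triangles: C(174, 3) = 862924.
Each occurs with probability p³ ≈ (0.00305)³ ≈ 2.83676e-08.
By linearity: E[X] = C(174, 3)·p³ ≈ 862924 · 2.83676e-08 ≈ 0.024.
Since α = 3/2 > 1, p = c/n^{3/2} = o(1/n) is below the triangle threshold p ~ 1/n. Asymptotically E[X] ~ (c³/6)·n^{3(1−α)} = (7³/6)·n^{-1.5} → 0, so by Markov's inequality G has no triangles w.h.p.

E[X] ≈ 0.024; in regime p = Θ(1/n^{3/2}) E[X] tends to 0 (below the triangle threshold p ~ 1/n).


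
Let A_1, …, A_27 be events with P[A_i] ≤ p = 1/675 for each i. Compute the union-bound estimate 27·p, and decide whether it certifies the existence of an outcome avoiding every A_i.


Union bound: P[∪_{i=1}^{27} A_i] ≤ Σ_i P[A_i] ≤ 27·p = 27·(1/675) = 1/25.
Numerically: 1/25 ≈ 0.040.
Is 1/25 < 1? YES.
Since P[∪ A_i] ≤ 1/25 < 1, the complement has P[∩ A_i^c] ≥ 1 − 1/25 = 24/25 > 0, so some outcome avoids every A_i.

27·p = 1/25 ≈ 0.040; existence CERTIFIED by the union bound.


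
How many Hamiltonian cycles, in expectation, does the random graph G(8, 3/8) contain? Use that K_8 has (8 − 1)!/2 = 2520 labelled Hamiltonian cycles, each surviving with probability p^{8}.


K_8 has (8 − 1)!/2 = 2520 labelled Hamiltonian cycles.
For each such Hamiltonian cycle H, let X_H = 1 if all 8 edges of H are present in G. Then P[X_H = 1] = p^{8} = (3/8)^{8} = 6561/16777216.
By linearity: E[X] = Σ_H E[X_H] = 2520 · p^{8} = 2520 · 6561/16777216 = 2066715/2097152.
Numerically: E[X] ≈ 0.98549.

E[X] = 2520 · (3/8)^{8} = 2066715/2097152 ≈ 0.98549.


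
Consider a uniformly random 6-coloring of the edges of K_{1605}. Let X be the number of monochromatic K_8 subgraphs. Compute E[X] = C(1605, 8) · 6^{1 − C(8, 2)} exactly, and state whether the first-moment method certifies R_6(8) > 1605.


E[X] = C(1605, 8) · 6^{1 − 28} = 1073226690197348380200 · 6^{−27} = 1073226690197348380200/1023490369077469249536.
As a reduced fraction: E[X] = 14905926252740949725/14215144014964850688 ≈ 1.04859.
Is E[X] < 1? NO.
Since E[X] ≥ 1, the first-moment bound is inconclusive at n = 1605; it does NOT by itself certify R_6(8) > 1605.

E[X] = 14905926252740949725/14215144014964850688 ≈ 1.04859; E[X] ≥ 1; first-moment method inconclusive here.


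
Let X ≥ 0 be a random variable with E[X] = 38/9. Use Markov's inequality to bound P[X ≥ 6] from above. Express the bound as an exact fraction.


μ = E[X] = 38/9, a = 6.
Markov: P[X ≥ 6] ≤ μ/a = (38/9)/6 = 19/27.
Numerically: ≈ 0.704.
(Since a = 6 > μ = 4.222, the bound 19/27 is < 1 and informative.)

P[X ≥ 6] ≤ 19/27 ≈ 0.704.


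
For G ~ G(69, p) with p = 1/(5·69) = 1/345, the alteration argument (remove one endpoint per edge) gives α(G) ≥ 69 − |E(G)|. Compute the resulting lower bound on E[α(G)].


E[|E(G)|] = C(69, 2)·p = 2346 · (1/345) = 34/5.
E[α(G)] ≥ n − E[|E(G)|] = 69 − 34/5 = 311/5.
Numerically: ≈ 62.20000.
(This is only a lower bound; the true E[α(G)] may be larger.)

E[α(G)] ≥ 311/5 ≈ 62.20000.


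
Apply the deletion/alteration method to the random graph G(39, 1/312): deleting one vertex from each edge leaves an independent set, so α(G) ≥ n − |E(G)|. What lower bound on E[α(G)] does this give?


E[|E(G)|] = C(39, 2)·p = 741 · (1/312) = 19/8.
E[α(G)] ≥ n − E[|E(G)|] = 39 − 19/8 = 293/8.
Numerically: ≈ 36.62500.
(This is only a lower bound; the true E[α(G)] may be larger.)

E[α(G)] ≥ 293/8 ≈ 36.62500.


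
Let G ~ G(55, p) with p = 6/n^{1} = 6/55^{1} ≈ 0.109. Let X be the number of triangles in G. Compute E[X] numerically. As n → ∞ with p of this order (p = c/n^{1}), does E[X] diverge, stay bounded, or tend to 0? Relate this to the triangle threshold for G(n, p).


Number of potential triangles: C(55, 3) = 26235.
Each occurs with probability p³ ≈ (0.109)³ ≈ 1.29827e-03.
By linearity: E[X] = C(55, 3)·p³ ≈ 26235 · 1.29827e-03 ≈ 34.060.
Here α = 1, so p = 6/n is exactly at the triangle threshold p ~ 1/n. Asymptotically E[X] → c³/6 = 6³/6 = 36 ≈ 36.000, a bounded constant. In this regime the triangle count is asymptotically Poisson(c³/6).

E[X] ≈ 34.060; in regime p = Θ(1/n^{1}) E[X] stays bounded (at the triangle threshold p ~ 1/n).


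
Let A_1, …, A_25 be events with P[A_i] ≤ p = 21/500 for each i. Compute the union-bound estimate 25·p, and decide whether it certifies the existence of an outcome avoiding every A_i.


Union bound: P[∪_{i=1}^{25} A_i] ≤ Σ_i P[A_i] ≤ 25·p = 25·(21/500) = 21/20.
Numerically: 21/20 ≈ 1.050000.
Is 21/20 < 1? NO.
Since the bound 21/20 is ≥ 1, the union bound is uninformative here; it does NOT by itself certify existence.

25·p = 21/20 ≈ 1.050000; existence NOT certified by the union bound.


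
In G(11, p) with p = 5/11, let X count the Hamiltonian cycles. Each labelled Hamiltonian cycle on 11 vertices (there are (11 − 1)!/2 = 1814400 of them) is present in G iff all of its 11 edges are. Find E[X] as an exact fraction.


K_11 has (11 − 1)!/2 = 1814400 labelled Hamiltonian cycles.
For each such Hamiltonian cycle H, let X_H = 1 if all 11 edges of H are present in G. Then P[X_H = 1] = p^{11} = (5/11)^{11} = 48828125/285311670611.
Summing the indicators: E[X] = Σ_H E[X_H] = 1814400 · p^{11} = 1814400 · 48828125/285311670611 = 88593750000000/285311670611.
Numerically: E[X] ≈ 310.52.

E[X] = 1814400 · (5/11)^{11} = 88593750000000/285311670611 ≈ 310.52.


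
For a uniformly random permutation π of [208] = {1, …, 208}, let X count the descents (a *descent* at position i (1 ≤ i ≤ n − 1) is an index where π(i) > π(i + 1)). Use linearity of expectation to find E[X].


Write X = Σ X_I over i = 1, …, 207, with X_I the indicator of one descent.
There are 207 indicators.
For each fixed i, the pair (π(i), π(i+1)) is a uniformly random ordered pair of distinct values from {1, …, 208}; by symmetry P[π(i) > π(i+1)] = 1/2.
By linearity: E[X] = 207 · (1/2) = (208 − 1) · (1/2) = 207/2 ≈ 103.500000.

E[X] = 207/2 = 103.500000.


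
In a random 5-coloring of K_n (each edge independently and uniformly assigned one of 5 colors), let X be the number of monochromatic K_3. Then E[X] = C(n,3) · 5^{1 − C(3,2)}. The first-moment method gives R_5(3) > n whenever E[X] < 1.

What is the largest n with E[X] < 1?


We need C(n, 3) · 5^{1 − 3} < 1, i.e. C(n, 3) < 5^{3 − 1} = 25.
Check values of n near the boundary:
  n = 4: C(4, 3) = 4; 4 < 25? YES
  n = 5: C(5, 3) = 10; 10 < 25? YES
  n = 6: C(6, 3) = 20; 20 < 25? YES
  n = 7: C(7, 3) = 35; 35 < 25? NO
  n = 8: C(8, 3) = 56; 56 < 25? NO
The largest n with C(n, 3) < 25 is n = 6 (where E[X] = 4/5 ≈ 0.800000). Hence R_5(3) > 6, i.e. R_5(3) ≥ 7.

Largest n = 6; hence R_5(3) > 6.
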